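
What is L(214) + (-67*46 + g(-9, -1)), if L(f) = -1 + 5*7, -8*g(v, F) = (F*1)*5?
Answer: -24379/8 ≈ -3047.4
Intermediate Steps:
g(v, F) = -5*F/8 (g(v, F) = -F*1*5/8 = -F*5/8 = -5*F/8)
L(f) = 34 (L(f) = -1 + 35 = 34)
L(214) + (-67*46 + g(-9, -1)) = 34 + (-67*46 - 5/8*(-1)) = 34 + (-3082 + 5/8) = 34 - 24651/8 = -24379/8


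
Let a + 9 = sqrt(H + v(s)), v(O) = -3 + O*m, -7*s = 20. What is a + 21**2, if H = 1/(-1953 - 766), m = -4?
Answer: 432 + sqrt(3053159662)/19033 ≈ 434.90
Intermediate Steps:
s = -20/7 (s = -1/7*20 = -20/7 ≈ -2.8571)
v(O) = -3 - 4*O (v(O) = -3 + O*(-4) = -3 - 4*O)
H = -1/2719 (H = 1/(-2719) = -1/2719 ≈ -0.00036778)
a = -9 + sqrt(3053159662)/19033 (a = -9 + sqrt(-1/2719 + (-3 - 4*(-20/7))) = -9 + sqrt(-1/2719 + (-3 + 80/7)) = -9 + sqrt(-1/2719 + 59/7) = -9 + sqrt(160414/19033) = -9 + sqrt(3053159662)/19033 ≈ -6.0969)
a + 21**2 = (-9 + sqrt(3053159662)/19033) + 21**2 = (-9 + sqrt(3053159662)/19033) + 441 = 432 + sqrt(3053159662)/19033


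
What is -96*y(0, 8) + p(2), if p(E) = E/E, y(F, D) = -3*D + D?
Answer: 1537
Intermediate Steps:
y(F, D) = -2*D
p(E) = 1
-96*y(0, 8) + p(2) = -(-192)*8 + 1 = -96*(-16) + 1 = 1536 + 1 = 1537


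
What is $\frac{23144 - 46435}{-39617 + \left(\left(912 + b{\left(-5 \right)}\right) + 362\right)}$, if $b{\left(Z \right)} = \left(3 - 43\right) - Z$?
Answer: $\frac{23291}{38378} \approx 0.60688$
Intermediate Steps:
$b{\left(Z \right)} = -40 - Z$ ($b{\left(Z \right)} = \left(3 - 43\right) - Z = -40 - Z$)
$\frac{23144 - 46435}{-39617 + \left(\left(912 + b{\left(-5 \right)}\right) + 362\right)} = \frac{23144 - 46435}{-39617 + \left(\left(912 - 35\right) + 362\right)} = - \frac{23291}{-39617 + \left(\left(912 + \left(-40 + 5\right)\right) + 362\right)} = - \frac{23291}{-39617 + \left(\left(912 - 35\right) + 362\right)} = - \frac{23291}{-39617 + \left(877 + 362\right)} = - \frac{23291}{-39617 + 1239} = - \frac{23291}{-38378} = \left(-23291\right) \left(- \frac{1}{38378}\right) = \frac{23291}{38378}$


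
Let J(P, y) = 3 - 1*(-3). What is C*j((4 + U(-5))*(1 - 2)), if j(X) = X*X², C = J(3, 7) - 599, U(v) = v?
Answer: -593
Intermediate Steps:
J(P, y) = 6 (J(P, y) = 3 + 3 = 6)
C = -593 (C = 6 - 599 = -593)
j(X) = X³
C*j((4 + U(-5))*(1 - 2)) = -593*(1 - 2)³*(4 - 5)³ = -593*(-1*(-1))³ = -593*1³ = -593*1 = -593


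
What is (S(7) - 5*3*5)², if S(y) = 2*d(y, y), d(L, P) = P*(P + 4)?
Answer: 6241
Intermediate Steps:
d(L, P) = P*(4 + P)
S(y) = 2*y*(4 + y) (S(y) = 2*(y*(4 + y)) = 2*y*(4 + y))
(S(7) - 5*3*5)² = (2*7*(4 + 7) - 5*3*5)² = (2*7*11 - 15*5)² = (154 - 75)² = 79² = 6241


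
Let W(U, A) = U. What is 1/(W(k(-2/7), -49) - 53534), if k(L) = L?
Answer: -7/374740 ≈ -1.8680e-5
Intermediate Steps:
1/(W(k(-2/7), -49) - 53534) = 1/(-2/7 - 53534) = 1/(-374740/7) = -7/374740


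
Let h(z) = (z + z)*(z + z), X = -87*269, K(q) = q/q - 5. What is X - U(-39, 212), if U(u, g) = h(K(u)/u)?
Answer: -35596027/1521 ≈ -23403.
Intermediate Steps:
K(q) = -4 (K(q) = 1 - 5 = -4)
X = -23403
h(z) = 4*z² (h(z) = (2*z)*(2*z) = 4*z²)
U(u, g) = 64/u² (U(u, g) = 4*(-4/u)² = 4*(16/u²) = 64/u²)
X - U(-39, 212) = -23403 - 64/(-39)² = -23403 - 64/1521 = -35596027/1521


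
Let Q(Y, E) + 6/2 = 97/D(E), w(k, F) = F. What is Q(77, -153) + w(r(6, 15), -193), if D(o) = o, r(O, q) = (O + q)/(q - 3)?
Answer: -30085/153 ≈ -196.63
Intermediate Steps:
r(O, q) = (O + q)/(-3 + q)
Q(Y, E) = -3 + 97/E
Q(77, -153) + w(r(6, 15), -193) = (-3 + 97/(-153)) - 193 = (-3 + 97*(-1/153)) - 193 = (-3 - 97/153) - 193 = -556/153 - 193 = -30085/153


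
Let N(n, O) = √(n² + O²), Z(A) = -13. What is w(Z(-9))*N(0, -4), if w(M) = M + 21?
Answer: 32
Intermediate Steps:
w(M) = 21 + M
N(n, O) = √(O² + n²)
w(Z(-9))*N(0, -4) = (21 - 13)*√((-4)² + 0²) = 8*√(16 + 0) = 8*√16 = 8*4 = 32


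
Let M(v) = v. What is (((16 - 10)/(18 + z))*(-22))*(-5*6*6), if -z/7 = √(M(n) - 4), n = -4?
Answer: 106920/179 + 83160*I*√2/179 ≈ 597.32 + 657.02*I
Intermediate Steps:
z = -14*I*√2 (z = -7*√(-4 - 4) = -14*I*√2 ≈ -19.799*I)
(((16 - 10)/(18 + z))*(-22))*(-5*6*6) = (((16 - 10)/(18 - 14*I*√2))*(-22))*(-5*6*6) = ((6/(18 - 14*I*√2))*(-22))*(-30*6) = -132/(18 - 14*I*√2)*(-180) = 23760/(18 - 14*I*√2)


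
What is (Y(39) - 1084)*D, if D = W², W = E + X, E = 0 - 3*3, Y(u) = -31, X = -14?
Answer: -589835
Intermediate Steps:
E = -9 (E = 0 - 9 = -9)
W = -23 (W = -9 - 14 = -23)
D = 529 (D = (-23)² = 529)
(Y(39) - 1084)*D = (-31 - 1084)*529 = -1115*529 = -589835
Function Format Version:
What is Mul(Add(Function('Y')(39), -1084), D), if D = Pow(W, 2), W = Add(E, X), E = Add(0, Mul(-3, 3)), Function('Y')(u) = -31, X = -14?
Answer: -589835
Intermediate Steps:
E = -9 (E = Add(0, -9) = -9)
W = -23 (W = Add(-9, -14) = -23)
D = 529 (D = Pow(-23, 2) = 529)
Mul(Add(Function('Y')(39), -1084), D) = Mul(Add(-31, -1084), 529) = Mul(-1115, 529) = -589835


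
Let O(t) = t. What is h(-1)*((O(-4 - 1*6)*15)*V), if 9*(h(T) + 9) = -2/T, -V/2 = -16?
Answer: 126400/3 ≈ 42133.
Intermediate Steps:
V = 32 (V = -2*(-16) = 32)
h(T) = -9 - 2/(9*T) (h(T) = -9 + (-2/T)/9 = -9 - 2/(9*T))
h(-1)*((O(-4 - 1*6)*15)*V) = (-9 - 2/9/(-1))*(((-4 - 1*6)*15)*32) = (-9 - 2/9*(-1))*(((-4 - 6)*15)*32) = (-9 + 2/9)*(-10*15*32) = -(-3950)*32/3 = -79/9*(-4800) = 126400/3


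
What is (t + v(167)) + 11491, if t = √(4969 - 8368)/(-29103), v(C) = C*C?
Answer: 39380 - I*√3399/29103 ≈ 39380.0 - 0.0020033*I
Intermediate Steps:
v(C) = C²
t = -I*√3399/29103 (t = √(-3399)*(-1/29103) = (I*√3399)*(-1/29103) = -I*√3399/29103 ≈ -0.0020033*I)
(t + v(167)) + 11491 = (-I*√3399/29103 + 167²) + 11491 = (-I*√3399/29103 + 27889) + 11491 = (27889 - I*√3399/29103) + 11491 = 39380 - I*√3399/29103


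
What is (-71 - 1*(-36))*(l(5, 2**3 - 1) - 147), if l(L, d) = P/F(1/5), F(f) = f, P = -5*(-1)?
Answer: 4270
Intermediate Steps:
P = 5
l(L, d) = 25 (l(L, d) = 5/(1/5) = 5*5 = 25)
(-71 - 1*(-36))*(l(5, 2**3 - 1) - 147) = (-71 - 1*(-36))*(25 - 147) = (-71 + 36)*(-122) = -35*(-122) = 4270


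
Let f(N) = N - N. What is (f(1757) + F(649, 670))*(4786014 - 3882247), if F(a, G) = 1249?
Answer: 1128804983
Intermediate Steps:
f(N) = 0
(f(1757) + F(649, 670))*(4786014 - 3882247) = (0 + 1249)*(4786014 - 3882247) = 1249*903767 = 1128804983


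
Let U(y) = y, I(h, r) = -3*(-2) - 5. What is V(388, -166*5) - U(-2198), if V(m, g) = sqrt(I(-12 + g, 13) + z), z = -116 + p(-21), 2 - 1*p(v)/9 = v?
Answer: 2198 + 2*sqrt(23) ≈ 2207.6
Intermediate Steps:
p(v) = 18 - 9*v
I(h, r) = 1 (I(h, r) = 6 - 5 = 1)
z = 91 (z = -116 + (18 - 9*(-21)) = -116 + (18 + 189) = -116 + 207 = 91)
V(m, g) = 2*sqrt(23) (V(m, g) = sqrt(1 + 91) = sqrt(92) = 2*sqrt(23))
V(388, -166*5) - U(-2198) = 2*sqrt(23) - 1*(-2198) = 2*sqrt(23) + 2198 = 2198 + 2*sqrt(23)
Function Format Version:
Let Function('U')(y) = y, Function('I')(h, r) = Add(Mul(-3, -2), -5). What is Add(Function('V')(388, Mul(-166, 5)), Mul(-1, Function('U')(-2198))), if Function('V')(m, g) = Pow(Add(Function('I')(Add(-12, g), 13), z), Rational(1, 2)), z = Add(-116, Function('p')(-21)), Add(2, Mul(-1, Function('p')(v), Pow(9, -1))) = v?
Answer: Add(2198, Mul(2, Pow(23, Rational(1, 2)))) ≈ 2207.6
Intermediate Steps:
Function('p')(v) = Add(18, Mul(-9, v))
Function('I')(h, r) = 1 (Function('I')(h, r) = Add(6, -5) = 1)
z = 91 (z = Add(-116, Add(18, Mul(-9, -21))) = Add(-116, Add(18, 189)) = Add(-116, 207) = 91)
Function('V')(m, g) = Mul(2, Pow(23, Rational(1, 2))) (Function('V')(m, g) = Pow(Add(1, 91), Rational(1, 2)) = Pow(92, Rational(1, 2)) = Mul(2, Pow(23, Rational(1, 2))))
Add(Function('V')(388, Mul(-166, 5)), Mul(-1, Function('U')(-2198))) = Add(Mul(2, Pow(23, Rational(1, 2))), Mul(-1, -2198)) = Add(Mul(2, Pow(23, Rational(1, 2))), 2198) = Add(2198, Mul(2, Pow(23, Rational(1, 2))))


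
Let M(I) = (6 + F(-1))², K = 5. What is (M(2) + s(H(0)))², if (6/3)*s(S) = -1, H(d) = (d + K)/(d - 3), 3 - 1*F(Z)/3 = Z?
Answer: 418609/4 ≈ 1.0465e+5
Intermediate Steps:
F(Z) = 9 - 3*Z
M(I) = 324 (M(I) = (6 + (9 - 3*(-1)))² = (6 + (9 + 3))² = (6 + 12)² = 18² = 324)
H(d) = (5 + d)/(-3 + d) (H(d) = (d + 5)/(d - 3) = (5 + d)/(-3 + d))
s(S) = -½ (s(S) = (½)*(-1) = -½)
(M(2) + s(H(0)))² = (324 - ½)² = (647/2)² = 418609/4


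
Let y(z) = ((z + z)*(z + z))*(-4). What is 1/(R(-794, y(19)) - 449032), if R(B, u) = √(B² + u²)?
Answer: -112258/50398936103 - √8498153/100797872206 ≈ -2.2563e-6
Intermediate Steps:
y(z) = -16*z² (y(z) = ((2*z)*(2*z))*(-4) = (4*z²)*(-4) = -16*z²)
1/(R(-794, y(19)) - 449032) = 1/(√((-794)² + (-16*19²)²) - 449032) = 1/(√(630436 + (-16*361)²) - 449032) = 1/(√(630436 + (-5776)²) - 449032) = 1/(√(630436 + 33362176) - 449032) = 1/(√33992612 - 449032) = 1/(2*√8498153 - 449032) = 1/(-449032 + 2*√8498153)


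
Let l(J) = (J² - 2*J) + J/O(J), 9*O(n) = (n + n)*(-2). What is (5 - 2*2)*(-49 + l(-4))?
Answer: -109/4 ≈ -27.250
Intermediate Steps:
O(n) = -4*n/9 (O(n) = ((n + n)*(-2))/9 = ((2*n)*(-2))/9 = (-4*n)/9 = -4*n/9)
l(J) = -9/4 + J² - 2*J (l(J) = (J² - 2*J) + J/((-4*J/9)) = (J² - 2*J) + J*(-9/(4*J)) = (J² - 2*J) - 9/4 = -9/4 + J² - 2*J)
(5 - 2*2)*(-49 + l(-4)) = (5 - 2*2)*(-49 + (-9/4 + (-4)² - 2*(-4))) = (5 - 4)*(-49 + (-9/4 + 16 + 8)) = 1*(-49 + 87/4) = 1*(-109/4) = -109/4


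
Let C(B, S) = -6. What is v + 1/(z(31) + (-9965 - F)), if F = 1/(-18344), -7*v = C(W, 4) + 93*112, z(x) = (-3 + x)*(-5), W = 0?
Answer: -1929661427198/1297562833 ≈ -1487.1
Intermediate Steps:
z(x) = 15 - 5*x
v = -10410/7 (v = -(-6 + 93*112)/7 = -(-6 + 10416)/7 = -⅐*10410 = -10410/7 ≈ -1487.1)
F = -1/18344 ≈ -5.4514e-5
v + 1/(z(31) + (-9965 - F)) = -10410/7 + 1/((15 - 5*31) + (-9965 - 1*(-1/18344))) = -10410/7 + 1/((15 - 155) + (-9965 + 1/18344)) = -10410/7 + 1/(-140 - 182797959/18344) = -10410/7 + 1/(-185366119/18344) = -10410/7 - 18344/185366119 = -1929661427198/1297562833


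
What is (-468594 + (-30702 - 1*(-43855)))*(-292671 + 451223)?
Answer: -72211081432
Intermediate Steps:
(-468594 + (-30702 - 1*(-43855)))*(-292671 + 451223) = (-468594 + (-30702 + 43855))*158552 = (-468594 + 13153)*158552 = -455441*158552 = -72211081432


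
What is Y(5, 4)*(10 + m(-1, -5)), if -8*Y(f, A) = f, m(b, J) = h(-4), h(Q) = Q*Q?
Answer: -65/4 ≈ -16.250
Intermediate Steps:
h(Q) = Q²
m(b, J) = 16 (m(b, J) = (-4)² = 16)
Y(f, A) = -f/8
Y(5, 4)*(10 + m(-1, -5)) = (-⅛*5)*(10 + 16) = -5/8*26 = -65/4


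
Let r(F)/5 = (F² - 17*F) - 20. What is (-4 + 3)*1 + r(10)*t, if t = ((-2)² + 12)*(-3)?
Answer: 21599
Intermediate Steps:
r(F) = -100 - 85*F + 5*F² (r(F) = 5*((F² - 17*F) - 20) = 5*(-20 + F² - 17*F) = -100 - 85*F + 5*F²)
t = -48 (t = (4 + 12)*(-3) = 16*(-3) = -48)
(-4 + 3)*1 + r(10)*t = (-4 + 3)*1 + (-100 - 85*10 + 5*10²)*(-48) = -1*1 + (-100 - 850 + 5*100)*(-48) = -1 + (-100 - 850 + 500)*(-48) = -1 - 450*(-48) = -1 + 21600 = 21599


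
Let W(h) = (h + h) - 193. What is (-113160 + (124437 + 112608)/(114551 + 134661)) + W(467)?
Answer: -28015926783/249212 ≈ -1.1242e+5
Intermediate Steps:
W(h) = -193 + 2*h (W(h) = 2*h - 193 = -193 + 2*h)
(-113160 + (124437 + 112608)/(114551 + 134661)) + W(467) = (-113160 + (124437 + 112608)/(114551 + 134661)) + (-193 + 2*467) = (-113160 + 237045/249212) + (-193 + 934) = (-113160 + 237045*(1/249212)) + 741 = (-113160 + 237045/249212) + 741 = -28200592875/249212 + 741 = -28015926783/249212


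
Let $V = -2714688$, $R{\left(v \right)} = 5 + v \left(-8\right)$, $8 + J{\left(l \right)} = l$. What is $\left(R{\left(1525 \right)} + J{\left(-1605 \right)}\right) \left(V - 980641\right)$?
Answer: $51025102832$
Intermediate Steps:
$J{\left(l \right)} = -8 + l$
$R{\left(v \right)} = 5 - 8 v$
$\left(R{\left(1525 \right)} + J{\left(-1605 \right)}\right) \left(V - 980641\right) = \left(\left(5 - 12200\right) - 1613\right) \left(-2714688 - 980641\right) = \left(\left(5 - 12200\right) - 1613\right) \left(-3695329\right) = \left(-12195 - 1613\right) \left(-3695329\right) = \left(-13808\right) \left(-3695329\right) = 51025102832$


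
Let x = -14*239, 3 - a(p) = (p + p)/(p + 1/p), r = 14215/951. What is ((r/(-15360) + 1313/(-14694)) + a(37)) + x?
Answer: -16394143988369327/4900959175680 ≈ -3345.1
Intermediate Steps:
r = 14215/951 (r = 14215*(1/951) = 14215/951 ≈ 14.947)
a(p) = 3 - 2*p/(p + 1/p) (a(p) = 3 - (p + p)/(p + 1/p) = 3 - 2*p/(p + 1/p))
x = -3346
((r/(-15360) + 1313/(-14694)) + a(37)) + x = (((14215/951)/(-15360) + 1313/(-14694)) + (3 + 37**2)/(1 + 37**2)) - 3346 = (((14215/951)*(-1/15360) + 1313*(-1/14694)) + (3 + 1369)/(1 + 1369)) - 3346 = ((-2843/2921472 - 1313/14694) + 1372/1370) - 3346 = (-646277963/7154684928 + (1/1370)*1372) - 3346 = (-646277963/7154684928 + 686/685) - 3346 = 4465413455953/4900959175680 - 3346 = -16394143988369327/4900959175680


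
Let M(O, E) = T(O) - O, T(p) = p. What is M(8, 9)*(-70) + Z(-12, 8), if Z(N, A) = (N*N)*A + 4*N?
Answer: 1104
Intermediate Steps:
Z(N, A) = 4*N + A*N² (Z(N, A) = N²*A + 4*N = A*N² + 4*N = 4*N + A*N²)
M(O, E) = 0 (M(O, E) = O - O = 0)
M(8, 9)*(-70) + Z(-12, 8) = 0*(-70) - 12*(4 + 8*(-12)) = 0 - 12*(4 - 96) = 0 - 12*(-92) = 0 + 1104 = 1104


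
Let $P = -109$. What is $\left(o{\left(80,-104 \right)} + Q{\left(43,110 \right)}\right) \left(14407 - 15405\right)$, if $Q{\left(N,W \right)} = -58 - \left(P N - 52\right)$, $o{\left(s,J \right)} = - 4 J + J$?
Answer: $-4983014$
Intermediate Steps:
$o{\left(s,J \right)} = - 3 J$
$Q{\left(N,W \right)} = -6 + 109 N$ ($Q{\left(N,W \right)} = -58 - \left(- 109 N - 52\right) = -58 - \left(-52 - 109 N\right) = -58 + \left(52 + 109 N\right) = -6 + 109 N$)
$\left(o{\left(80,-104 \right)} + Q{\left(43,110 \right)}\right) \left(14407 - 15405\right) = \left(\left(-3\right) \left(-104\right) + \left(-6 + 109 \cdot 43\right)\right) \left(14407 - 15405\right) = \left(312 + \left(-6 + 4687\right)\right) \left(-998\right) = \left(312 + 4681\right) \left(-998\right) = 4993 \left(-998\right) = -4983014$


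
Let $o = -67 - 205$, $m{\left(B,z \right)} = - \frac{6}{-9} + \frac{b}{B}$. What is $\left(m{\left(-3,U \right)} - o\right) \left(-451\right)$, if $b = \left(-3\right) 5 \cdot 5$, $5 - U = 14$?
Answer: $- \frac{402743}{3} \approx -1.3425 \cdot 10^{5}$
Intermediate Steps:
$U = -9$ ($U = 5 - 14 = -9$)
$b = -75$ ($b = \left(-15\right) 5 = -75$)
$m{\left(B,z \right)} = \frac{2}{3} - \frac{75}{B}$ ($m{\left(B,z \right)} = - \frac{6}{-9} - \frac{75}{B} = \left(-6\right) \left(- \frac{1}{9}\right) - \frac{75}{B} = \frac{2}{3} - \frac{75}{B}$)
$o = -272$
$\left(m{\left(-3,U \right)} - o\right) \left(-451\right) = \left(\left(\frac{2}{3} - \frac{75}{-3}\right) - -272\right) \left(-451\right) = \left(\left(\frac{2}{3} - -25\right) + 272\right) \left(-451\right) = \left(\left(\frac{2}{3} + 25\right) + 272\right) \left(-451\right) = \left(\frac{77}{3} + 272\right) \left(-451\right) = \frac{893}{3} \left(-451\right) = - \frac{402743}{3}$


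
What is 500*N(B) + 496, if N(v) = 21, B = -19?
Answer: 10996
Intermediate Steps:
500*N(B) + 496 = 500*21 + 496 = 10500 + 496 = 10996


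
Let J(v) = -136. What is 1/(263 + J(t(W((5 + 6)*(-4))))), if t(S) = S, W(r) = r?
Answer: 1/127 ≈ 0.0078740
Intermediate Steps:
1/(263 + J(t(W((5 + 6)*(-4))))) = 1/(263 - 136) = 1/127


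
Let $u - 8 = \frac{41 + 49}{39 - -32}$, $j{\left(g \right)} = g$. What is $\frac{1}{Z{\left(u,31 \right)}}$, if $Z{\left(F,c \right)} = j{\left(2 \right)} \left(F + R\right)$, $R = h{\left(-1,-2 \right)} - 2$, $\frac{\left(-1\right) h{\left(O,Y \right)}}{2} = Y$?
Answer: $\frac{71}{1600} \approx 0.044375$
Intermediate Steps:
$h{\left(O,Y \right)} = - 2 Y$
$R = 2$ ($R = \left(-2\right) \left(-2\right) - 2 = 4 - 2 = 2$)
$u = \frac{658}{71}$ ($u = 8 + \frac{41 + 49}{39 - -32} = 8 + \frac{90}{39 + 32} = 8 + \frac{90}{71} = \frac{658}{71} \approx 9.2676$)
$Z{\left(F,c \right)} = 4 + 2 F$ ($Z{\left(F,c \right)} = 2 \left(F + 2\right) = 2 \left(2 + F\right) = 4 + 2 F$)
$\frac{1}{Z{\left(u,31 \right)}} = \frac{1}{4 + 2 \cdot \frac{658}{71}} = \frac{1}{4 + \frac{1316}{71}} = \frac{1}{\frac{1600}{71}} = \frac{71}{1600}$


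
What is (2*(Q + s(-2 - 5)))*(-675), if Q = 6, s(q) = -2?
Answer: -5400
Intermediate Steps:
(2*(Q + s(-2 - 5)))*(-675) = (2*(6 - 2))*(-675) = (2*4)*(-675) = 8*(-675) = -5400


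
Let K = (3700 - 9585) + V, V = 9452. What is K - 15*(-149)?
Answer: 5802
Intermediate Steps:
K = 3567 (K = (3700 - 9585) + 9452 = -5885 + 9452 = 3567)
K - 15*(-149) = 3567 - 15*(-149) = 3567 + 2235 = 5802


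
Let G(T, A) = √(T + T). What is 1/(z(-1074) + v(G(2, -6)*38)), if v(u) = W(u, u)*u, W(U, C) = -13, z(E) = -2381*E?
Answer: 1/2556206 ≈ 3.9120e-7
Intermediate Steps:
G(T, A) = √2*√T (G(T, A) = √(2*T) = √2*√T)
v(u) = -13*u
1/(z(-1074) + v(G(2, -6)*38)) = 1/(-2381*(-1074) - 13*√2*√2*38) = 1/(2557194 - 26*38) = 1/(2557194 - 13*76) = 1/(2557194 - 988) = 1/2556206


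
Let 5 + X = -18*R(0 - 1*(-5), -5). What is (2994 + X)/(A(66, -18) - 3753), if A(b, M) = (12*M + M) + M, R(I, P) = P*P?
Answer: -2539/4005 ≈ -0.63396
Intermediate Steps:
R(I, P) = P²
X = -455 (X = -5 - 18*(-5)² = -5 - 18*25 = -5 - 450 = -455)
A(b, M) = 14*M (A(b, M) = 13*M + M = 14*M)
(2994 + X)/(A(66, -18) - 3753) = (2994 - 455)/(14*(-18) - 3753) = 2539/(-252 - 3753) = 2539/(-4005) = 2539*(-1/4005) = -2539/4005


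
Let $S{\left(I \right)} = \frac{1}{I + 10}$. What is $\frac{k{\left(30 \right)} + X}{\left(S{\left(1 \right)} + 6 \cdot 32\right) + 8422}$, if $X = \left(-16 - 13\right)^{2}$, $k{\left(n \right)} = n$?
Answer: $\frac{9581}{94755} \approx 0.10111$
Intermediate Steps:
$S{\left(I \right)} = \frac{1}{10 + I}$
$X = 841$ ($X = \left(-16 + \left(-43 + 30\right)\right)^{2} = \left(-16 - 13\right)^{2} = \left(-29\right)^{2} = 841$)
$\frac{k{\left(30 \right)} + X}{\left(S{\left(1 \right)} + 6 \cdot 32\right) + 8422} = \frac{30 + 841}{\left(\frac{1}{10 + 1} + 6 \cdot 32\right) + 8422} = \frac{871}{\left(\frac{1}{11} + 192\right) + 8422} = \frac{871}{\frac{2113}{11} + 8422} = \frac{871}{\frac{94755}{11}} = 871 \cdot \frac{11}{94755} = \frac{9581}{94755}$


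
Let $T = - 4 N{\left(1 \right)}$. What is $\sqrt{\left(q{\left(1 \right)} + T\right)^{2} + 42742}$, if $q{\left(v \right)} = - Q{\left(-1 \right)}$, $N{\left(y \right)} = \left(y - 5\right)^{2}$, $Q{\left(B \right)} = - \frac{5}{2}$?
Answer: $\frac{\sqrt{186097}}{2} \approx 215.69$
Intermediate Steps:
$Q{\left(B \right)} = - \frac{5}{2}$ ($Q{\left(B \right)} = \left(-5\right) \frac{1}{2} = - \frac{5}{2}$)
$N{\left(y \right)} = \left(-5 + y\right)^{2}$
$T = -64$ ($T = - 4 \left(-5 + 1\right)^{2} = - 4 \left(-4\right)^{2} = \left(-4\right) 16 = -64$)
$q{\left(v \right)} = \frac{5}{2}$ ($q{\left(v \right)} = \left(-1\right) \left(- \frac{5}{2}\right) = \frac{5}{2}$)
$\sqrt{\left(q{\left(1 \right)} + T\right)^{2} + 42742} = \sqrt{\left(\frac{5}{2} - 64\right)^{2} + 42742} = \sqrt{\left(- \frac{123}{2}\right)^{2} + 42742} = \sqrt{\frac{15129}{4} + 42742} = \sqrt{\frac{186097}{4}} = \frac{\sqrt{186097}}{2}$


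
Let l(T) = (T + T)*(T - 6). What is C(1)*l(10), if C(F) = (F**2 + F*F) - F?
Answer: 80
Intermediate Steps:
C(F) = -F + 2*F**2 (C(F) = (F**2 + F**2) - F = 2*F**2 - F = -F + 2*F**2)
l(T) = 2*T*(-6 + T) (l(T) = (2*T)*(-6 + T) = 2*T*(-6 + T))
C(1)*l(10) = (1*(-1 + 2*1))*(2*10*(-6 + 10)) = (1*(-1 + 2))*(2*10*4) = (1*1)*80 = 1*80 = 80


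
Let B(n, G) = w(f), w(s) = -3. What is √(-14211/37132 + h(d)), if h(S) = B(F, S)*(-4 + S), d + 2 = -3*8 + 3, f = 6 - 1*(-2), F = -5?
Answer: 3*√3087609347/18566 ≈ 8.9787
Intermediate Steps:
f = 8 (f = 6 + 2 = 8)
B(n, G) = -3
d = -23 (d = -2 + (-3*8 + 3) = -2 + (-24 + 3) = -2 - 21 = -23)
h(S) = 12 - 3*S (h(S) = -3*(-4 + S) = 12 - 3*S)
√(-14211/37132 + h(d)) = √(-14211/37132 + (12 - 3*(-23))) = √(-14211*1/37132 + (12 + 69)) = √(-14211/37132 + 81) = √(2993481/37132) = 3*√3087609347/18566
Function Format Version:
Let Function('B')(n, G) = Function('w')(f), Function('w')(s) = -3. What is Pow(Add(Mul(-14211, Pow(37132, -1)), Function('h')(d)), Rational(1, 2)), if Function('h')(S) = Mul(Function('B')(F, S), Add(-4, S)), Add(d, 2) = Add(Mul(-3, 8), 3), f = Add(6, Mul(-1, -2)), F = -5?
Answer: Mul(Rational(3, 18566), Pow(3087609347, Rational(1, 2))) ≈ 8.9787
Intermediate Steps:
f = 8 (f = Add(6, 2) = 8)
Function('B')(n, G) = -3
d = -23 (d = Add(-2, Add(Mul(-3, 8), 3)) = Add(-2, Add(-24, 3)) = Add(-2, -21) = -23)
Function('h')(S) = Add(12, Mul(-3, S)) (Function('h')(S) = Mul(-3, Add(-4, S)) = Add(12, Mul(-3, S)))
Pow(Add(Mul(-14211, Pow(37132, -1)), Function('h')(d)), Rational(1, 2)) = Pow(Add(Mul(-14211, Pow(37132, -1)), Add(12, Mul(-3, -23))), Rational(1, 2)) = Pow(Add(Mul(-14211, Rational(1, 37132)), Add(12, 69)), Rational(1, 2)) = Pow(Add(Rational(-14211, 37132), 81), Rational(1, 2)) = Pow(Rational(2993481, 37132), Rational(1, 2)) = Mul(Rational(3, 18566), Pow(3087609347, Rational(1, 2)))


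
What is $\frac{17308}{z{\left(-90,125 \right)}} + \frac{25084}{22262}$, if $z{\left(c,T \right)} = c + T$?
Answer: $\frac{193094318}{389585} \approx 495.64$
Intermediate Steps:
$z{\left(c,T \right)} = T + c$
$\frac{17308}{z{\left(-90,125 \right)}} + \frac{25084}{22262} = \frac{17308}{125 - 90} + \frac{25084}{22262} = \frac{17308}{35} + 25084 \cdot \frac{1}{22262} = 17308 \cdot \frac{1}{35} + \frac{12542}{11131} = \frac{17308}{35} + \frac{12542}{11131} = \frac{193094318}{389585}$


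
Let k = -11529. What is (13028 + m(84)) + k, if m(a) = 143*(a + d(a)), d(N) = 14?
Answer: 15513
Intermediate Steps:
m(a) = 2002 + 143*a (m(a) = 143*(a + 14) = 143*(14 + a) = 2002 + 143*a)
(13028 + m(84)) + k = (13028 + (2002 + 143*84)) - 11529 = (13028 + (2002 + 12012)) - 11529 = (13028 + 14014) - 11529 = 27042 - 11529 = 15513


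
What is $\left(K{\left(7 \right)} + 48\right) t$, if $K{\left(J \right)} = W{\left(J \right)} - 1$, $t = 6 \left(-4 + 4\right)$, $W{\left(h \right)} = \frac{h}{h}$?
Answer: $0$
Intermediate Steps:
$W{\left(h \right)} = 1$
$t = 0$ ($t = 6 \cdot 0 = 0$)
$K{\left(J \right)} = 0$ ($K{\left(J \right)} = 1 - 1 = 0$)
$\left(K{\left(7 \right)} + 48\right) t = \left(0 + 48\right) 0 = 48 \cdot 0 = 0$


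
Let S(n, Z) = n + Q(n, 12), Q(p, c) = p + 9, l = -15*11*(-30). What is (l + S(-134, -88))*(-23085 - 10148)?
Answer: -155896003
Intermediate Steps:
l = 4950 (l = -165*(-30) = 4950)
Q(p, c) = 9 + p
S(n, Z) = 9 + 2*n (S(n, Z) = n + (9 + n) = 9 + 2*n)
(l + S(-134, -88))*(-23085 - 10148) = (4950 + (9 + 2*(-134)))*(-23085 - 10148) = (4950 + (9 - 268))*(-33233) = (4950 - 259)*(-33233) = 4691*(-33233) = -155896003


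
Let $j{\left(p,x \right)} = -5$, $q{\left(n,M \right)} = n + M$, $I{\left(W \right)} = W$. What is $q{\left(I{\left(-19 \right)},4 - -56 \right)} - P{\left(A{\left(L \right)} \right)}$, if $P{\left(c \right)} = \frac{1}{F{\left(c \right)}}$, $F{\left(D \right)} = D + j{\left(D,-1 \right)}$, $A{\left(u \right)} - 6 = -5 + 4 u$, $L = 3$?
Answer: $\frac{327}{8} \approx 40.875$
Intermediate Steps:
$q{\left(n,M \right)} = M + n$
$A{\left(u \right)} = 1 + 4 u$ ($A{\left(u \right)} = 6 + \left(-5 + 4 u\right) = 1 + 4 u$)
$F{\left(D \right)} = -5 + D$ ($F{\left(D \right)} = D - 5 = -5 + D$)
$P{\left(c \right)} = \frac{1}{-5 + c}$
$q{\left(I{\left(-19 \right)},4 - -56 \right)} - P{\left(A{\left(L \right)} \right)} = \left(\left(4 - -56\right) - 19\right) - \frac{1}{-5 + \left(1 + 4 \cdot 3\right)} = \left(\left(4 + 56\right) - 19\right) - \frac{1}{-5 + \left(1 + 12\right)} = \left(60 - 19\right) - \frac{1}{-5 + 13} = 41 - \frac{1}{8} = \frac{327}{8}$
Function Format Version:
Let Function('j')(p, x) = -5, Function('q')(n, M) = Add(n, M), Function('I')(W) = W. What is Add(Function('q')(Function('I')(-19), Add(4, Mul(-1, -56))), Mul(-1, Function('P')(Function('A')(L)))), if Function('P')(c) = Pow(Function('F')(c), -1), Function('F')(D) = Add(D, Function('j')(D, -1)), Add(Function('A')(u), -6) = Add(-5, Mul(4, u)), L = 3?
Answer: Rational(327, 8) ≈ 40.875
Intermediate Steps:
Function('q')(n, M) = Add(M, n)
Function('A')(u) = Add(1, Mul(4, u)) (Function('A')(u) = Add(6, Add(-5, Mul(4, u))) = Add(1, Mul(4, u)))
Function('F')(D) = Add(-5, D) (Function('F')(D) = Add(D, -5) = Add(-5, D))
Function('P')(c) = Pow(Add(-5, c), -1)
Add(Function('q')(Function('I')(-19), Add(4, Mul(-1, -56))), Mul(-1, Function('P')(Function('A')(L)))) = Add(Add(Add(4, Mul(-1, -56)), -19), Mul(-1, Pow(Add(-5, Add(1, Mul(4, 3))), -1))) = Add(Add(Add(4, 56), -19), Mul(-1, Pow(Add(-5, Add(1, 12)), -1))) = Add(Add(60, -19), Mul(-1, Pow(Add(-5, 13), -1))) = Add(41, Mul(-1, Pow(8, -1))) = Add(41, Mul(-1, Rational(1, 8))) = Add(41, Rational(-1, 8)) = Rational(327, 8)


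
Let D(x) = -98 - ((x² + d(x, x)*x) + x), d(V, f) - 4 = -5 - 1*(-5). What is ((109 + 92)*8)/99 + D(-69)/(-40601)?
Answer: 1991918/121803 ≈ 16.354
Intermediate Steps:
d(V, f) = 4 (d(V, f) = 4 + (-5 - 1*(-5)) = 4 + (-5 + 5) = 4 + 0 = 4)
D(x) = -98 - x² - 5*x (D(x) = -98 - ((x² + 4*x) + x) = -98 - (x² + 5*x) = -98 + (-x² - 5*x) = -98 - x² - 5*x)
((109 + 92)*8)/99 + D(-69)/(-40601) = ((109 + 92)*8)/99 + (-98 - 1*(-69)² - 5*(-69))/(-40601) = (201*8)*(1/99) + (-98 - 1*4761 + 345)*(-1/40601) = 1608*(1/99) + (-98 - 4761 + 345)*(-1/40601) = 536/33 - 4514*(-1/40601) = 536/33 + 4514/40601 = 1991918/121803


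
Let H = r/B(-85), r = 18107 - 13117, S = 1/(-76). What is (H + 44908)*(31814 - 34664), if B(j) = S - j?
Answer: -275918011400/2153 ≈ -1.2816e+8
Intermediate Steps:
S = -1/76 ≈ -0.013158
B(j) = -1/76 - j
r = 4990
H = 379240/6459 (H = 4990/(-1/76 - 1*(-85)) = 4990/(-1/76 + 85) = 4990/(6459/76) = 4990*(76/6459) = 379240/6459 ≈ 58.715)
(H + 44908)*(31814 - 34664) = (379240/6459 + 44908)*(31814 - 34664) = (290440012/6459)*(-2850) = -275918011400/2153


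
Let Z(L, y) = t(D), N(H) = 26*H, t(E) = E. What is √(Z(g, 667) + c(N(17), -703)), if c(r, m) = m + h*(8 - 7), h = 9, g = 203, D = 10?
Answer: 6*I*√19 ≈ 26.153*I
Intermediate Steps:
Z(L, y) = 10
c(r, m) = 9 + m (c(r, m) = m + 9*(8 - 7) = m + 9*1 = m + 9 = 9 + m)
√(Z(g, 667) + c(N(17), -703)) = √(10 + (9 - 703)) = √(10 - 694) = √(-684) = 6*I*√19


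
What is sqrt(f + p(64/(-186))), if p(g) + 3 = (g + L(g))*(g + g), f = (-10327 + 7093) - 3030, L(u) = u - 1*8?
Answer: I*sqrt(54151571)/93 ≈ 79.127*I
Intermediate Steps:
L(u) = -8 + u (L(u) = u - 8 = -8 + u)
f = -6264 (f = -3234 - 3030 = -6264)
p(g) = -3 + 2*g*(-8 + 2*g) (p(g) = -3 + (g + (-8 + g))*(g + g) = -3 + (-8 + 2*g)*(2*g) = -3 + 2*g*(-8 + 2*g))
sqrt(f + p(64/(-186))) = sqrt(-6264 + (-3 - 1024/(-186) + 4*(64/(-186))**2)) = sqrt(-6264 + (-3 - 1024*(-1)/186 + 4*(64*(-1/186))**2)) = sqrt(-6264 + (-3 - 16*(-32/93) + 4*(-32/93)**2)) = sqrt(-6264 + (-3 + 512/93 + 4*(1024/8649))) = sqrt(-6264 + (-3 + 512/93 + 4096/8649)) = sqrt(-6264 + 25765/8649) = sqrt(-54151571/8649) = I*sqrt(54151571)/93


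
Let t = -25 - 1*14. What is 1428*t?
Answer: -55692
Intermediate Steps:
t = -39 (t = -25 - 14 = -39)
1428*t = 1428*(-39) = -55692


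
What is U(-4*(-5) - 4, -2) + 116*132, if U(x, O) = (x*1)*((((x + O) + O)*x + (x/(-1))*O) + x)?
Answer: 19152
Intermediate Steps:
U(x, O) = x*(x + x*(x + 2*O) - O*x) (U(x, O) = x*((((O + x) + O)*x + (x*(-1))*O) + x) = x*(((x + 2*O)*x + (-x)*O) + x) = x*((x*(x + 2*O) - O*x) + x) = x*(x + x*(x + 2*O) - O*x))
U(-4*(-5) - 4, -2) + 116*132 = (-4*(-5) - 4)²*(1 - 2 + (-4*(-5) - 4)) + 116*132 = (20 - 4)²*(1 - 2 + (20 - 4)) + 15312 = 16²*(1 - 2 + 16) + 15312 = 256*15 + 15312 = 3840 + 15312 = 19152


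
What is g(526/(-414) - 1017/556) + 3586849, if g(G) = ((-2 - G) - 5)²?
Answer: 47512207617446545/13246168464 ≈ 3.5869e+6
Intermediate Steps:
g(G) = (-7 - G)²
g(526/(-414) - 1017/556) + 3586849 = (7 + (526/(-414) - 1017/556))² + 3586849 = (7 + (526*(-1/414) - 1017*1/556))² + 3586849 = (7 + (-263/207 - 1017/556))² + 3586849 = (7 - 356747/115092)² + 3586849 = (448897/115092)² + 3586849 = 201508516609/13246168464 + 3586849 = 47512207617446545/13246168464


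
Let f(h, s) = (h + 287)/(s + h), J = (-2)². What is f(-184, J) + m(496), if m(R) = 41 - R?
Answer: -82003/180 ≈ -455.57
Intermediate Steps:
J = 4
f(h, s) = (287 + h)/(h + s)
f(-184, J) + m(496) = (287 - 184)/(-184 + 4) + (41 - 1*496) = 103/(-180) + (41 - 496) = -1/180*103 - 455 = -103/180 - 455 = -82003/180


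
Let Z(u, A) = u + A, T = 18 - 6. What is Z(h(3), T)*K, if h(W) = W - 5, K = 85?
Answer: 850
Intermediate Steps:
h(W) = -5 + W
T = 12
Z(u, A) = A + u
Z(h(3), T)*K = (12 + (-5 + 3))*85 = (12 - 2)*85 = 10*85 = 850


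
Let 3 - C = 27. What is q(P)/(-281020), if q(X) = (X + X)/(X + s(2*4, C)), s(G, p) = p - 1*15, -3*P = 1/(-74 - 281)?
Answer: 1/5835942340 ≈ 1.7135e-10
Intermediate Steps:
C = -24 (C = 3 - 1*27 = 3 - 27 = -24)
P = 1/1065 (P = -1/(3*(-74 - 281)) = -1/3/(-355) = -1/3*(-1/355) = 1/1065 ≈ 0.00093897)
s(G, p) = -15 + p (s(G, p) = p - 15 = -15 + p)
q(X) = 2*X/(-39 + X) (q(X) = (X + X)/(X + (-15 - 24)) = (2*X)/(X - 39) = (2*X)/(-39 + X) = 2*X/(-39 + X))
q(P)/(-281020) = (2*(1/1065)/(-39 + 1/1065))/(-281020) = (2*(1/1065)/(-41534/1065))*(-1/281020) = (2*(1/1065)*(-1065/41534))*(-1/281020) = -1/20767*(-1/281020) = 1/5835942340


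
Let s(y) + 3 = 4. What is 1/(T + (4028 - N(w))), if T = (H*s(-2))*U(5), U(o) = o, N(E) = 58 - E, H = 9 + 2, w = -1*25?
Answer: 1/4000 ≈ 0.00025000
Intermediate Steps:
w = -25
s(y) = 1 (s(y) = -3 + 4 = 1)
H = 11
T = 55 (T = (11*1)*5 = 11*5 = 55)
1/(T + (4028 - N(w))) = 1/(55 + (4028 - (58 - 1*(-25)))) = 1/(55 + (4028 - (58 + 25))) = 1/(55 + (4028 - 1*83)) = 1/(55 + (4028 - 83)) = 1/(55 + 3945) = 1/4000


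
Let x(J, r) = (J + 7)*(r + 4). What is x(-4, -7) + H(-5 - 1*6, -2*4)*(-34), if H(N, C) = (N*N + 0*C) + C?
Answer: -3851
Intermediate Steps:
x(J, r) = (4 + r)*(7 + J) (x(J, r) = (7 + J)*(4 + r) = (4 + r)*(7 + J))
H(N, C) = C + N**2 (H(N, C) = (N**2 + 0) + C = N**2 + C = C + N**2)
x(-4, -7) + H(-5 - 1*6, -2*4)*(-34) = (28 + 4*(-4) + 7*(-7) - 4*(-7)) + (-2*4 + (-5 - 1*6)**2)*(-34) = (28 - 16 - 49 + 28) + (-8 + (-5 - 6)**2)*(-34) = -9 + (-8 + (-11)**2)*(-34) = -9 + (-8 + 121)*(-34) = -9 + 113*(-34) = -9 - 3842 = -3851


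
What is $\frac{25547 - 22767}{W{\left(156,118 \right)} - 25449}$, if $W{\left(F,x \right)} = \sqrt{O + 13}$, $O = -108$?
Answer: $- \frac{17687055}{161912924} - \frac{695 i \sqrt{95}}{161912924} \approx -0.10924 - 4.1837 \cdot 10^{-5} i$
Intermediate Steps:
$W{\left(F,x \right)} = i \sqrt{95}$ ($W{\left(F,x \right)} = \sqrt{-108 + 13} = \sqrt{-95} = i \sqrt{95}$)
$\frac{25547 - 22767}{W{\left(156,118 \right)} - 25449} = \frac{25547 - 22767}{i \sqrt{95} - 25449} = \frac{2780}{-25449 + i \sqrt{95}}$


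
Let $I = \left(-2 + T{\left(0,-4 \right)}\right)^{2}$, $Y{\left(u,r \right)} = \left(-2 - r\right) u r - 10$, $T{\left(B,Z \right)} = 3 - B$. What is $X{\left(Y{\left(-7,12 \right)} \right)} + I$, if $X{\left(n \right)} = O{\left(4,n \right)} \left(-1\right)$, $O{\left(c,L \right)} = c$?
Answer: $-3$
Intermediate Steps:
$Y{\left(u,r \right)} = -10 + r u \left(-2 - r\right)$ ($Y{\left(u,r \right)} = u \left(-2 - r\right) r - 10 = r u \left(-2 - r\right) - 10 = -10 + r u \left(-2 - r\right)$)
$X{\left(n \right)} = -4$ ($X{\left(n \right)} = 4 \left(-1\right) = -4$)
$I = 1$ ($I = \left(-2 + \left(3 - 0\right)\right)^{2} = \left(-2 + \left(3 + 0\right)\right)^{2} = \left(-2 + 3\right)^{2} = 1^{2} = 1$)
$X{\left(Y{\left(-7,12 \right)} \right)} + I = -4 + 1 = -3$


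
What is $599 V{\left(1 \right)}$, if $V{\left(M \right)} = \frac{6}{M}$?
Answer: $3594$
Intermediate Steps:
$599 V{\left(1 \right)} = 599 \cdot \frac{6}{1} = 599 \cdot 6 \cdot 1 = 599 \cdot 6 = 3594$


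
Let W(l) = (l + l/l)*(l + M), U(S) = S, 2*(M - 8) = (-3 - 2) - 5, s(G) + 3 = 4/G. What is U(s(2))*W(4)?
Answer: -35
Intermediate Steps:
s(G) = -3 + 4/G
M = 3 (M = 8 + ((-3 - 2) - 5)/2 = 8 + (-5 - 5)/2 = 8 + (½)*(-10) = 8 - 5 = 3)
W(l) = (1 + l)*(3 + l) (W(l) = (l + l/l)*(l + 3) = (l + 1)*(3 + l) = (1 + l)*(3 + l))
U(s(2))*W(4) = (-3 + 4/2)*(3 + 4² + 4*4) = (-3 + 4*(½))*(3 + 16 + 16) = (-3 + 2)*35 = -1*35 = -35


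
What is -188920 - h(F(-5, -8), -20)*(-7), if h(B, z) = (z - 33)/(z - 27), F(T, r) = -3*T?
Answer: -8878869/47 ≈ -1.8891e+5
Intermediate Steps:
h(B, z) = (-33 + z)/(-27 + z)
-188920 - h(F(-5, -8), -20)*(-7) = -188920 - (-33 - 20)/(-27 - 20)*(-7) = -188920 - -53/(-47)*(-7) = -188920 - (-1/47*(-53))*(-7) = -188920 - 53*(-7)/47 = -188920 - 1*(-371/47) = -188920 + 371/47 = -8878869/47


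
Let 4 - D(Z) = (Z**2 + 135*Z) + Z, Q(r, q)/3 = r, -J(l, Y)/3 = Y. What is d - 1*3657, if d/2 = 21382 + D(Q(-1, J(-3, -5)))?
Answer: 39913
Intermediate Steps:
J(l, Y) = -3*Y
Q(r, q) = 3*r
D(Z) = 4 - Z**2 - 136*Z (D(Z) = 4 - ((Z**2 + 135*Z) + Z) = 4 - (Z**2 + 136*Z) = 4 + (-Z**2 - 136*Z) = 4 - Z**2 - 136*Z)
d = 43570 (d = 2*(21382 + (4 - (3*(-1))**2 - 408*(-1))) = 2*(21382 + (4 - 1*(-3)**2 - 136*(-3))) = 2*(21382 + (4 - 1*9 + 408)) = 2*(21382 + (4 - 9 + 408)) = 2*(21382 + 403) = 2*21785 = 43570)
d - 1*3657 = 43570 - 1*3657 = 43570 - 3657 = 39913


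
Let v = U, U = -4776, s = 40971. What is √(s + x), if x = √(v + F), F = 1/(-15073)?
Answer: √(9308419824459 + 15073*I*√1085084906377)/15073 ≈ 202.41 + 0.17071*I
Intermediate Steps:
F = -1/15073 ≈ -6.6344e-5
v = -4776
x = I*√1085084906377/15073 (x = √(-4776 - 1/15073) = √(-71988649/15073) = I*√1085084906377/15073 ≈ 69.109*I)
√(s + x) = √(40971 + I*√1085084906377/15073)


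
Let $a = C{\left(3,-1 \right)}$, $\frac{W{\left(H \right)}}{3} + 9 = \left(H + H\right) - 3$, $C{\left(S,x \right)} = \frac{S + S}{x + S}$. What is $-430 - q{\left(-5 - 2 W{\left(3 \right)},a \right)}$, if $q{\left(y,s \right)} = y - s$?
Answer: $-458$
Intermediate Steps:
$C{\left(S,x \right)} = \frac{2 S}{S + x}$
$W{\left(H \right)} = -36 + 6 H$ ($W{\left(H \right)} = -27 + 3 \left(\left(H + H\right) - 3\right) = -27 + 3 \left(2 H - 3\right) = -27 + 3 \left(-3 + 2 H\right) = -27 + \left(-9 + 6 H\right) = -36 + 6 H$)
$a = 3$ ($a = 2 \cdot 3 \frac{1}{3 - 1} = 2 \cdot 3 \cdot \frac{1}{2} = 3$)
$-430 - q{\left(-5 - 2 W{\left(3 \right)},a \right)} = -430 - \left(\left(-5 - 2 \left(-36 + 6 \cdot 3\right)\right) - 3\right) = -430 - \left(\left(-5 - 2 \left(-36 + 18\right)\right) - 3\right) = -430 - \left(\left(-5 - -36\right) - 3\right) = -430 - \left(\left(-5 + 36\right) - 3\right) = -430 - \left(31 - 3\right) = -430 - 28 = -458$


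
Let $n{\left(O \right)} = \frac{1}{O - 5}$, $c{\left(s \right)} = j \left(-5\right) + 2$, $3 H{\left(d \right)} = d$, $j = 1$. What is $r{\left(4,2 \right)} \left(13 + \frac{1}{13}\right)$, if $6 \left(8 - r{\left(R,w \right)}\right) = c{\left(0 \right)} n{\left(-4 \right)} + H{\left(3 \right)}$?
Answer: $\frac{11900}{117} \approx 101.71$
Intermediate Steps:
$H{\left(d \right)} = \frac{d}{3}$
$c{\left(s \right)} = -3$ ($c{\left(s \right)} = 1 \left(-5\right) + 2 = -5 + 2 = -3$)
$n{\left(O \right)} = \frac{1}{-5 + O}$
$r{\left(R,w \right)} = \frac{70}{9}$ ($r{\left(R,w \right)} = 8 - \frac{- \frac{3}{-5 - 4} + \frac{1}{3} \cdot 3}{6} = 8 - \frac{- \frac{3}{-9} + 1}{6} = 8 - \frac{\left(-3\right) \left(- \frac{1}{9}\right) + 1}{6} = 8 - \frac{\frac{1}{3} + 1}{6} = 8 - \frac{2}{9} = \frac{70}{9}$)
$r{\left(4,2 \right)} \left(13 + \frac{1}{13}\right) = \frac{70 \left(13 + \frac{1}{13}\right)}{9} = \frac{70}{9} \cdot \frac{170}{13} = \frac{11900}{117}$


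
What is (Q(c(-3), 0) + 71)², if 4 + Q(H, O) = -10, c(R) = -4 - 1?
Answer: 3249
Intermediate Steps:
c(R) = -5
Q(H, O) = -14 (Q(H, O) = -4 - 10 = -14)
(Q(c(-3), 0) + 71)² = (-14 + 71)² = 57² = 3249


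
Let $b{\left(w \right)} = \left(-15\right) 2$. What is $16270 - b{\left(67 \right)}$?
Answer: $16300$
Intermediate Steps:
$b{\left(w \right)} = -30$
$16270 - b{\left(67 \right)} = 16270 - -30 = 16270 + 30 = 16300$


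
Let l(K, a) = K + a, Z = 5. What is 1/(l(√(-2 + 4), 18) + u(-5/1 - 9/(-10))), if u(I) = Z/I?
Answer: 14104/234991 - 1681*√2/469982 ≈ 0.054961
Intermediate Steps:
u(I) = 5/I
1/(l(√(-2 + 4), 18) + u(-5/1 - 9/(-10))) = 1/((√(-2 + 4) + 18) + 5/(-5/1 - 9/(-10))) = 1/((√2 + 18) + 5/(-5*1 - 9*(-⅒))) = 1/((18 + √2) + 5/(-5 + 9/10)) = 1/((18 + √2) + 5/(-41/10)) = 1/((18 + √2) + 5*(-10/41)) = 1/((18 + √2) - 50/41) = 1/(688/41 + √2)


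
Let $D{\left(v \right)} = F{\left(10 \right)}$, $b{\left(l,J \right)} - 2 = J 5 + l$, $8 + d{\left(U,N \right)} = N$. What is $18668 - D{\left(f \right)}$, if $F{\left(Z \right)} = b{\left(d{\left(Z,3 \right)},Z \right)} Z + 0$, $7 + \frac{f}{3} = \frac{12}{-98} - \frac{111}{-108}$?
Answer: $18198$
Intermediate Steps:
$f = - \frac{10751}{588}$ ($f = -21 + 3 \left(\frac{12}{-98} - \frac{111}{-108}\right) = -21 + 3 \left(12 \left(- \frac{1}{98}\right) - - \frac{37}{36}\right) = -21 + 3 \left(- \frac{6}{49} + \frac{37}{36}\right) = -21 + 3 \cdot \frac{1597}{1764} = -21 + \frac{1597}{588} = - \frac{10751}{588} \approx -18.284$)
$d{\left(U,N \right)} = -8 + N$
$b{\left(l,J \right)} = 2 + l + 5 J$ ($b{\left(l,J \right)} = 2 + \left(J 5 + l\right) = 2 + \left(5 J + l\right) = 2 + \left(l + 5 J\right) = 2 + l + 5 J$)
$F{\left(Z \right)} = Z \left(-3 + 5 Z\right)$ ($F{\left(Z \right)} = \left(2 + \left(-8 + 3\right) + 5 Z\right) Z + 0 = \left(2 - 5 + 5 Z\right) Z + 0 = \left(-3 + 5 Z\right) Z + 0 = Z \left(-3 + 5 Z\right) + 0 = Z \left(-3 + 5 Z\right)$)
$D{\left(v \right)} = 470$ ($D{\left(v \right)} = 10 \left(-3 + 5 \cdot 10\right) = 10 \left(-3 + 50\right) = 10 \cdot 47 = 470$)
$18668 - D{\left(f \right)} = 18668 - 470 = 18198$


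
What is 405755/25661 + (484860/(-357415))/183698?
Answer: 2664040852696339/168480941081287 ≈ 15.812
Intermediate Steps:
405755/25661 + (484860/(-357415))/183698 = 405755*(1/25661) + (484860*(-1/357415))*(1/183698) = 405755/25661 - 96972/71483*1/183698 = 405755/25661 - 48486/6565642067 = 2664040852696339/168480941081287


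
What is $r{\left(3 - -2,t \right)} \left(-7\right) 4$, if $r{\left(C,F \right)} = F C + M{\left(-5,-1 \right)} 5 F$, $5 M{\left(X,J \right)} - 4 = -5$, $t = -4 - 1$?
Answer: $560$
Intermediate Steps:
$t = -5$
$M{\left(X,J \right)} = - \frac{1}{5}$ ($M{\left(X,J \right)} = \frac{4}{5} + \frac{1}{5} \left(-5\right) = \frac{4}{5} - 1 = - \frac{1}{5}$)
$r{\left(C,F \right)} = - F + C F$ ($r{\left(C,F \right)} = F C + \left(- \frac{1}{5}\right) 5 F = C F - F = - F + C F$)
$r{\left(3 - -2,t \right)} \left(-7\right) 4 = - 5 \left(-1 + \left(3 - -2\right)\right) \left(-7\right) 4 = - 5 \left(-1 + \left(3 + 2\right)\right) \left(-7\right) 4 = - 5 \left(-1 + 5\right) \left(-7\right) 4 = \left(-5\right) 4 \left(-7\right) 4 = \left(-20\right) \left(-7\right) 4 = 140 \cdot 4 = 560$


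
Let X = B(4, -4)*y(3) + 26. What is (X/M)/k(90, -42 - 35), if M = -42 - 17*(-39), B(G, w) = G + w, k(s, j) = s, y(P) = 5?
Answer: 13/27945 ≈ 0.00046520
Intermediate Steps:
M = 621 (M = -42 + 663 = 621)
X = 26 (X = (4 - 4)*5 + 26 = 0*5 + 26 = 0 + 26 = 26)
(X/M)/k(90, -42 - 35) = (26/621)/90 = (26*(1/621))*(1/90) = (26/621)*(1/90) = 13/27945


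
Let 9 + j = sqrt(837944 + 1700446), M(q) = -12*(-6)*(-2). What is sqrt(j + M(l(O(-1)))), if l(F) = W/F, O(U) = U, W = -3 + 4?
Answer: sqrt(-153 + sqrt(2538390)) ≈ 37.950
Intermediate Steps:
W = 1
l(F) = 1/F
M(q) = -144 (M(q) = 72*(-2) = -144)
j = -9 + sqrt(2538390) (j = -9 + sqrt(837944 + 1700446) = -9 + sqrt(2538390) ≈ 1584.2)
sqrt(j + M(l(O(-1)))) = sqrt((-9 + sqrt(2538390)) - 144) = sqrt(-153 + sqrt(2538390))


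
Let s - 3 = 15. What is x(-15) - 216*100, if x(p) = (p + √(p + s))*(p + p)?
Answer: -21150 - 30*√3 ≈ -21202.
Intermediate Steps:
s = 18 (s = 3 + 15 = 18)
x(p) = 2*p*(p + √(18 + p)) (x(p) = (p + √(p + 18))*(p + p) = (p + √(18 + p))*(2*p) = 2*p*(p + √(18 + p)))
x(-15) - 216*100 = 2*(-15)*(-15 + √(18 - 15)) - 216*100 = 2*(-15)*(-15 + √3) - 21600 = (450 - 30*√3) - 21600 = -21150 - 30*√3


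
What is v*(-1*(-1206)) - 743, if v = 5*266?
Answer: 1603237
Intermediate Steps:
v = 1330
v*(-1*(-1206)) - 743 = 1330*(-1*(-1206)) - 743 = 1330*1206 - 743 = 1603980 - 743 = 1603237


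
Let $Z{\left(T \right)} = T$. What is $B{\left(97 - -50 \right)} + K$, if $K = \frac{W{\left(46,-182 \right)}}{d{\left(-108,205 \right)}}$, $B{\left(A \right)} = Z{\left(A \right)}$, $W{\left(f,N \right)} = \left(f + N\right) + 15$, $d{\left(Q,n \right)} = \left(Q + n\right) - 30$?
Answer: $\frac{9728}{67} \approx 145.19$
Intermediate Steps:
$d{\left(Q,n \right)} = -30 + Q + n$
$W{\left(f,N \right)} = 15 + N + f$ ($W{\left(f,N \right)} = \left(N + f\right) + 15 = 15 + N + f$)
$B{\left(A \right)} = A$
$K = - \frac{121}{67}$ ($K = \frac{15 - 182 + 46}{-30 - 108 + 205} = - \frac{121}{67} \approx -1.806$)
$B{\left(97 - -50 \right)} + K = \left(97 - -50\right) - \frac{121}{67} = \left(97 + 50\right) - \frac{121}{67} = 147 - \frac{121}{67} = \frac{9728}{67}$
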